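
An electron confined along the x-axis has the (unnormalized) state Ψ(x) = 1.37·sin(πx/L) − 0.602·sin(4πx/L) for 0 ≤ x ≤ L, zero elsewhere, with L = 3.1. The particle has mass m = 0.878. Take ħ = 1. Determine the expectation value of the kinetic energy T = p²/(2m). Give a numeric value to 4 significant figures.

2.005

T = −(ħ²/2m) d²/dx², so ⟨T⟩ = −(ħ²/2m) ∫ Ψ*·Ψ'' dx / ∫|Ψ|² dx; with m = 0.878.
d²/dx² sin(jπx/L) = −(jπ/L)²·sin(jπx/L); on 0 ≤ x ≤ L, ∫sin²(jπx/L) dx = L/2 and ∫sin(jπx/L)·sin(lπx/L) dx = 0 for j ≠ l, so only diagonal terms survive in ∫|Ψ|² and ∫Ψ·Ψ″; ∫Ψ·Ψ′ dx = [Ψ²/2] between the walls = 0.
State is unnormalized: ∫|Ψ|² dx = 3.4709, and ∫Ψ*·(−ħ²/2m · Ψ'') dx = 6.9580, so ⟨T⟩ = 6.9580 / 3.4709.
⟨T⟩ = 2.0046.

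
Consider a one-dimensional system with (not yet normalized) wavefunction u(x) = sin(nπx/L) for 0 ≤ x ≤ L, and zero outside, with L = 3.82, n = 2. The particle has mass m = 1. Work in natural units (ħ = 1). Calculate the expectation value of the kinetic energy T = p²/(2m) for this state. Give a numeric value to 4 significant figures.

1.353

T = −(ħ²/2m) d²/dx², so ⟨T⟩ = −(ħ²/2m) ∫ u*·u'' dx / ∫|u|² dx; with m = 1.
d/dx sin(nπx/L) = (nπ/L)·cos(nπx/L) and d²/dx² sin(nπx/L) = −(nπ/L)²·sin(nπx/L); on 0 ≤ x ≤ L, ∫sin²(nπx/L) dx = L/2 and ∫sin(nπx/L)·cos(nπx/L) dx = 0.
State is unnormalized: ∫|u|² dx = 1.9100, and ∫u*·(−ħ²/2m · u'') dx = 2.5837, so ⟨T⟩ = 2.5837 / 1.9100.
⟨T⟩ = 1.3527.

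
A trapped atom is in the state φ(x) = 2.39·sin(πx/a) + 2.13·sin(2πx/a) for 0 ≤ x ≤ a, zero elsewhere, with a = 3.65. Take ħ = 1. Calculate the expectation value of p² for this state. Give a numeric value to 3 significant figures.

p² φ = −ħ² d²φ/dx²; ⟨p²⟩ = −ħ² ∫ φ*·φ'' dx / ∫|φ|² dx.
d²/dx² sin(jπx/a) = −(jπ/a)²·sin(jπx/a); on 0 ≤ x ≤ a, ∫sin²(jπx/a) dx = a/2 and ∫sin(jπx/a)·sin(lπx/a) dx = 0 for j ≠ l, so only diagonal terms survive in ∫|φ|² and ∫φ·φ″; ∫φ·φ′ dx = [φ²/2] between the walls = 0.
State is unnormalized: ∫|φ|² dx = 18.704, and ∫φ*·(−ħ² φ'') dx = 32.258, so ⟨p²⟩ = 32.258 / 18.704.
⟨p²⟩ = 1.7246.

1.72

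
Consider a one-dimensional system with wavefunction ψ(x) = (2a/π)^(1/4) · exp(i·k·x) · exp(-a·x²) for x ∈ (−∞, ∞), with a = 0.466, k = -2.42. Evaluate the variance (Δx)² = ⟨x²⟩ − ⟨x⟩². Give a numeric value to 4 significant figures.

0.5365

Compute ⟨x⟩ and ⟨x²⟩ separately, then (Δx)² = ⟨x²⟩ − ⟨x⟩².
Gaussian moments: ∫x^(2j)·e^(−2ax²) dx = (2j−1)!!/(4a)^j · √(π/(2a)), odd powers integrate to 0; here √(π/(2a)) = 1.8360.
⟨x⟩ = 0.0000 and ⟨x²⟩ = 0.53648.
(Δx)² = 0.53648 − (0.0000)² = 0.53648.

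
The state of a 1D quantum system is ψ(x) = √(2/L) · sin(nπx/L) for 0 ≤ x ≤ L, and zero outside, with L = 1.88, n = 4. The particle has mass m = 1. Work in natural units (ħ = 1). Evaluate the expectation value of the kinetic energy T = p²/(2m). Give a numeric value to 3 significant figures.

22.3

T = −(ħ²/2m) d²/dx², so ⟨T⟩ = −(ħ²/2m) ∫ ψ*·ψ'' dx; with m = 1.
d/dx sin(nπx/L) = (nπ/L)·cos(nπx/L) and d²/dx² sin(nπx/L) = −(nπ/L)²·sin(nπx/L); on 0 ≤ x ≤ L, ∫sin²(nπx/L) dx = L/2 and ∫sin(nπx/L)·cos(nπx/L) dx = 0.
⟨T⟩ = 22.340.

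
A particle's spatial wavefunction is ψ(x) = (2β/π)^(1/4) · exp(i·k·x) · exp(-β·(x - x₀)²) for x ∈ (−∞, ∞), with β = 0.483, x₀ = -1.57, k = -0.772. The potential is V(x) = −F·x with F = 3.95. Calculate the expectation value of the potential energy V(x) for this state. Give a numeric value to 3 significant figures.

6.20

⟨V⟩ = ∫ V(x)·|ψ|² dx.
Gaussian moments (u = x − x₀): ∫u^(2j)·e^(−2βu²) du = (2j−1)!!/(4β)^j · √(π/(2β)), odd powers integrate to 0; here √(π/(2β)) = 1.8034.
⟨V⟩ = 6.2015.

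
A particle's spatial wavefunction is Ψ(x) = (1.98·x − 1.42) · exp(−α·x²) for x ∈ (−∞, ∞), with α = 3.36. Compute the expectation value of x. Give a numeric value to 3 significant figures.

⟨x⟩ = ∫ x·|Ψ|² dx / ∫|Ψ|² dx (integrals over the domain).
Expand each integrand as polynomial × e^(−2αx²) and use ∫x^(2j)·e^(−2αx²) dx = (2j−1)!!/(4α)^j · √(π/(2α)), odd powers → 0; here √(π/(2α)) = 0.68374.
State is unnormalized: ∫|Ψ|² dx = 1.5781, and ∫Ψ*·x·Ψ dx = -0.28607, so ⟨x⟩ = -0.28607 / 1.5781.
⟨x⟩ = -0.18127.

-0.181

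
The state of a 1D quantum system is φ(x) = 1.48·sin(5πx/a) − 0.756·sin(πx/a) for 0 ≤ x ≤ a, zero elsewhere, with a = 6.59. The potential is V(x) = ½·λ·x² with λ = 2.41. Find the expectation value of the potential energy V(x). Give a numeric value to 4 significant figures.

16.51

⟨V⟩ = ∫ V(x)·|φ|² dx / ∫|φ|² dx.
On 0 ≤ x ≤ a (j ≠ l): ∫sin²(jπx/a) dx = a/2, ∫sin(jπx/a)·sin(lπx/a) dx = 0; diagonal moments ∫x·sin²(jπx/a) dx = a²/4, ∫x²·sin²(jπx/a) dx = a³·(1/6 − 1/(4j²π²)); cross terms ∫x·sin(jπx/a)·sin(lπx/a) dx = 0 for j + l even and −4jla²/(π²(j² − l²)²) for j + l odd, ∫x²·sin(jπx/a)·sin(lπx/a) dx = (−1)^(j+l)·4jla³/(π²(j² − l²)²); higher powers the same way via product-to-sum and parts.
State is unnormalized: ∫|φ|² dx = 9.1006, and ∫φ*·V(x)·φ dx = 150.27, so ⟨V⟩ = 150.27 / 9.1006.
⟨V⟩ = 16.513.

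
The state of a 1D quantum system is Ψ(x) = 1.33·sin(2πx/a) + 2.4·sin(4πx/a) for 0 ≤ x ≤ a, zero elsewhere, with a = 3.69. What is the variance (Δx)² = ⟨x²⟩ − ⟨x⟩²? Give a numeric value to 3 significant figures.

Compute ⟨x⟩ and ⟨x²⟩ separately, then (Δx)² = ⟨x²⟩ − ⟨x⟩².
On 0 ≤ x ≤ a (j ≠ l): ∫sin²(jπx/a) dx = a/2, ∫sin(jπx/a)·sin(lπx/a) dx = 0; diagonal moments ∫x·sin²(jπx/a) dx = a²/4, ∫x²·sin²(jπx/a) dx = a³·(1/6 − 1/(4j²π²)); cross terms ∫x·sin(jπx/a)·sin(lπx/a) dx = 0 for j + l even and −4jla²/(π²(j² − l²)²) for j + l odd, ∫x²·sin(jπx/a)·sin(lπx/a) dx = (−1)^(j+l)·4jla³/(π²(j² − l²)²); higher powers the same way via product-to-sum and parts.
Normalization: ∫|Ψ|² dx = 13.891.
⟨x⟩ = 1.8450 and ⟨x²⟩ = 4.9851.
(Δx)² = 4.9851 − (1.8450)² = 1.5811.

1.58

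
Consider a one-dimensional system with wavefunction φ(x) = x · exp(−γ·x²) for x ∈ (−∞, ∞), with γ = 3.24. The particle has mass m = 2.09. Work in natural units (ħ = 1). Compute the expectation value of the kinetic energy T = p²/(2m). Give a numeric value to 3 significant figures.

T = −(ħ²/2m) d²/dx², so ⟨T⟩ = −(ħ²/2m) ∫ φ*·φ'' dx / ∫|φ|² dx; with m = 2.09.
Expand each integrand as polynomial × e^(−2γx²) and use ∫x^(2j)·e^(−2γx²) dx = (2j−1)!!/(4γ)^j · √(π/(2γ)), odd powers → 0; here √(π/(2γ)) = 0.69629. Differentiate with the product rule, d/dx e^(−γx²) = −2γx·e^(−γx²).
State is unnormalized: ∫|φ|² dx = 0.053726, and ∫φ*·(−ħ²/2m · φ'') dx = 0.12493, so ⟨T⟩ = 0.12493 / 0.053726.
⟨T⟩ = 2.3254.

2.33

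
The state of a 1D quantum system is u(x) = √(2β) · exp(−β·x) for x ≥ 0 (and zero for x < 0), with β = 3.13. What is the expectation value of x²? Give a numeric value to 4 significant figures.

⟨x²⟩ = ∫ x²·|u|² dx (integrals over the domain).
Every integrand reduces to terms xʲ·e^(−2βx) on [0, ∞); use ∫₀^∞ xʲ·e^(−2βx) dx = j!/(2β)^(j+1).
⟨x²⟩ = 0.051037.

0.05104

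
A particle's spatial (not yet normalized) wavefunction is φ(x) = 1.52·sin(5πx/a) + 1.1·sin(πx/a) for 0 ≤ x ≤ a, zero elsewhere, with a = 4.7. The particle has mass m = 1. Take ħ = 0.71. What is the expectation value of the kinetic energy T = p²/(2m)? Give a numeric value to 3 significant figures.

1.89

T = −(ħ²/2m) d²/dx², so ⟨T⟩ = −(ħ²/2m) ∫ φ*·φ'' dx / ∫|φ|² dx; with m = 1.
d²/dx² sin(jπx/a) = −(jπ/a)²·sin(jπx/a); on 0 ≤ x ≤ a, ∫sin²(jπx/a) dx = a/2 and ∫sin(jπx/a)·sin(lπx/a) dx = 0 for j ≠ l, so only diagonal terms survive in ∫|φ|² and ∫φ·φ″; ∫φ·φ′ dx = [φ²/2] between the walls = 0.
State is unnormalized: ∫|φ|² dx = 8.2729, and ∫φ*·(−ħ²/2m · φ'') dx = 15.606, so ⟨T⟩ = 15.606 / 8.2729.
⟨T⟩ = 1.8864.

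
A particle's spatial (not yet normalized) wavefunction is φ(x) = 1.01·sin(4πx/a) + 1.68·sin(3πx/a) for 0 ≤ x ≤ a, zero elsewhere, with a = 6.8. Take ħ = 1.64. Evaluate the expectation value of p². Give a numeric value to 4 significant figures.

6.234

p² φ = −ħ² d²φ/dx²; ⟨p²⟩ = −ħ² ∫ φ*·φ'' dx / ∫|φ|² dx.
d²/dx² sin(jπx/a) = −(jπ/a)²·sin(jπx/a); on 0 ≤ x ≤ a, ∫sin²(jπx/a) dx = a/2 and ∫sin(jπx/a)·sin(lπx/a) dx = 0 for j ≠ l, so only diagonal terms survive in ∫|φ|² and ∫φ·φ″; ∫φ·φ′ dx = [φ²/2] between the walls = 0.
State is unnormalized: ∫|φ|² dx = 13.065, and ∫φ*·(−ħ² φ'') dx = 81.438, so ⟨p²⟩ = 81.438 / 13.065.
⟨p²⟩ = 6.2335.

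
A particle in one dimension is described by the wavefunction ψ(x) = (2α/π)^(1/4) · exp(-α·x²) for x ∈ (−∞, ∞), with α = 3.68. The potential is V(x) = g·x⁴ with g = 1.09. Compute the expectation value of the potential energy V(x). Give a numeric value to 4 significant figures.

⟨V⟩ = ∫ V(x)·|ψ|² dx.
Gaussian moments: ∫x^(2j)·e^(−2αx²) dx = (2j−1)!!/(4α)^j · √(π/(2α)), odd powers integrate to 0; here √(π/(2α)) = 0.65334.
⟨V⟩ = 0.015091.

0.01509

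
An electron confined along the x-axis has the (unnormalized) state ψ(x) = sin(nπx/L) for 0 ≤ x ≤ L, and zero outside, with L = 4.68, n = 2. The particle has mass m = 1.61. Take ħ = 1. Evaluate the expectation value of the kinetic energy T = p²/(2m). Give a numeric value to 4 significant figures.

T = −(ħ²/2m) d²/dx², so ⟨T⟩ = −(ħ²/2m) ∫ ψ*·ψ'' dx / ∫|ψ|² dx; with m = 1.61.
d/dx sin(nπx/L) = (nπ/L)·cos(nπx/L) and d²/dx² sin(nπx/L) = −(nπ/L)²·sin(nπx/L); on 0 ≤ x ≤ L, ∫sin²(nπx/L) dx = L/2 and ∫sin(nπx/L)·cos(nπx/L) dx = 0.
State is unnormalized: ∫|ψ|² dx = 2.3400, and ∫ψ*·(−ħ²/2m · ψ'') dx = 1.3099, so ⟨T⟩ = 1.3099 / 2.3400.
⟨T⟩ = 0.55977.

0.5598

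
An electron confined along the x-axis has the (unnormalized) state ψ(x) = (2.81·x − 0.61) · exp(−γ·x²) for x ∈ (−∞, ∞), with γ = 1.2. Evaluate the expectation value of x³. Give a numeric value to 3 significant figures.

-0.221

⟨x³⟩ = ∫ x³·|ψ|² dx / ∫|ψ|² dx (integrals over the domain).
Expand each integrand as polynomial × e^(−2γx²) and use ∫x^(2j)·e^(−2γx²) dx = (2j−1)!!/(4γ)^j · √(π/(2γ)), odd powers → 0; here √(π/(2γ)) = 1.1441.
State is unnormalized: ∫|ψ|² dx = 2.3078, and ∫ψ*·x³·ψ dx = -0.51071, so ⟨x³⟩ = -0.51071 / 2.3078.
⟨x³⟩ = -0.22130.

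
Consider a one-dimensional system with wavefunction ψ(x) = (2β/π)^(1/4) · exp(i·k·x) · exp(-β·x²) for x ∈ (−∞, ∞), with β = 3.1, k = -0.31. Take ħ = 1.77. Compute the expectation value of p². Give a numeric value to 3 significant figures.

10.0

p² ψ = −ħ² d²ψ/dx²; ⟨p²⟩ = −ħ² ∫ ψ*·ψ'' dx.
Gaussian moments: ∫x^(2j)·e^(−2βx²) dx = (2j−1)!!/(4β)^j · √(π/(2β)), odd powers integrate to 0; here √(π/(2β)) = 0.71183. Derivatives: ψ′ = (ik − 2βx)·ψ, ψ″ = ((ik − 2βx)² − 2β)·ψ; the odd-in-x pieces drop out.
⟨p²⟩ = 10.013.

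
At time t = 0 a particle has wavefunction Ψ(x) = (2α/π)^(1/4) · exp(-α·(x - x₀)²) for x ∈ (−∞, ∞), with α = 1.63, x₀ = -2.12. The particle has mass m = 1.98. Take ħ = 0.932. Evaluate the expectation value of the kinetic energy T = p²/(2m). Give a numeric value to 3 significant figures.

0.358

T = −(ħ²/2m) d²/dx², so ⟨T⟩ = −(ħ²/2m) ∫ Ψ*·Ψ'' dx; with m = 1.98.
Gaussian moments (u = x − x₀): ∫u^(2j)·e^(−2αu²) du = (2j−1)!!/(4α)^j · √(π/(2α)), odd powers integrate to 0; here √(π/(2α)) = 0.98167. Derivatives: d/dx e^(−αu²) = −2αu·e^(−αu²), d²/dx² e^(−αu²) = (4α²u² − 2α)·e^(−αu²).
⟨T⟩ = 0.35754.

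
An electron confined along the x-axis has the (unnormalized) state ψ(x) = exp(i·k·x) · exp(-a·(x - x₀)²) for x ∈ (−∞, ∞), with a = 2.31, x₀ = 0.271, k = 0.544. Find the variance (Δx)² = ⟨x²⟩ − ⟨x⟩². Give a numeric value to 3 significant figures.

Compute ⟨x⟩ and ⟨x²⟩ separately, then (Δx)² = ⟨x²⟩ − ⟨x⟩².
Gaussian moments (u = x − x₀): ∫u^(2j)·e^(−2au²) du = (2j−1)!!/(4a)^j · √(π/(2a)), odd powers integrate to 0; here √(π/(2a)) = 0.82462.
Normalization: ∫|ψ|² dx = 0.82462.
⟨x⟩ = 0.27100 and ⟨x²⟩ = 0.18167.
(Δx)² = 0.18167 − (0.27100)² = 0.10823.

0.108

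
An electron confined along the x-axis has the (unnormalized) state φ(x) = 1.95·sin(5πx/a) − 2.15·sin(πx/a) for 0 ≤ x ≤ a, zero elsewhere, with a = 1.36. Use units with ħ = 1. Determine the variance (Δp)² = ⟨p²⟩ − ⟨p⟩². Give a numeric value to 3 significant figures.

Compute ⟨p⟩ and ⟨p²⟩ separately; (Δp)² = ⟨p²⟩ − ⟨p⟩².
d²/dx² sin(jπx/a) = −(jπ/a)²·sin(jπx/a); on 0 ≤ x ≤ a, ∫sin²(jπx/a) dx = a/2 and ∫sin(jπx/a)·sin(lπx/a) dx = 0 for j ≠ l, so only diagonal terms survive in ∫|φ|² and ∫φ·φ″; ∫φ·φ′ dx = [φ²/2] between the walls = 0.
Normalization: ∫|φ|² dx = 5.7290.
⟨p⟩ = 0.0000 and ⟨p²⟩ = 63.137.
(Δp)² = 63.137 − (0.0000)² = 63.137.

63.1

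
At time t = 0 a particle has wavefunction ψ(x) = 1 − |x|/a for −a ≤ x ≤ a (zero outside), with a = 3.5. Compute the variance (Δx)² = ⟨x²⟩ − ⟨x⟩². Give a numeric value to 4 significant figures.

Compute ⟨x⟩ and ⟨x²⟩ separately, then (Δx)² = ⟨x²⟩ − ⟨x⟩².
ψ is even, so ∫ over [−a, a] = 2∫₀ᵃ with ψ = 1 − x/a there: ∫₀ᵃ (1 − x/a)² dx = a/3, ∫₀ᵃ x²(1 − x/a)² dx = a³/30, ∫₀ᵃ x⁴(1 − x/a)² dx = a⁵/105.
Normalization: ∫|ψ|² dx = 2.3333.
⟨x⟩ = 0.0000 and ⟨x²⟩ = 1.2250.
(Δx)² = 1.2250 − (0.0000)² = 1.2250.

1.225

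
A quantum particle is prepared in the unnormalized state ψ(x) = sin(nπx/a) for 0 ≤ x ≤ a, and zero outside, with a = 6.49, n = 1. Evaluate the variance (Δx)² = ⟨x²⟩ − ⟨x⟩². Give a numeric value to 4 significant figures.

1.376

Compute ⟨x⟩ and ⟨x²⟩ separately, then (Δx)² = ⟨x²⟩ − ⟨x⟩².
With sin²θ = (1 − cos2θ)/2 on 0 ≤ x ≤ a: ∫sin²(nπx/a) dx = a/2, ∫x·sin²(nπx/a) dx = a²/4, ∫x²·sin²(nπx/a) dx = a³·(1/6 − 1/(4n²π²)); higher powers xᵏ the same way, integrating xᵏ·cos(2nπx/a) by parts.
Normalization: ∫|ψ|² dx = 3.2450.
⟨x⟩ = 3.2450 and ⟨x²⟩ = 11.906.
(Δx)² = 11.906 − (3.2450)² = 1.3762.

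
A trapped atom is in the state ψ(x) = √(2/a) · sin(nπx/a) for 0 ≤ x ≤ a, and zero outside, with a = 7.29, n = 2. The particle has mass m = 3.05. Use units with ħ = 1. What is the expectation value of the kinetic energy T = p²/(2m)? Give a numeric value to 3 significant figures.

T = −(ħ²/2m) d²/dx², so ⟨T⟩ = −(ħ²/2m) ∫ ψ*·ψ'' dx; with m = 3.05.
d/dx sin(nπx/a) = (nπ/a)·cos(nπx/a) and d²/dx² sin(nπx/a) = −(nπ/a)²·sin(nπx/a); on 0 ≤ x ≤ a, ∫sin²(nπx/a) dx = a/2 and ∫sin(nπx/a)·cos(nπx/a) dx = 0.
⟨T⟩ = 0.12178.

0.122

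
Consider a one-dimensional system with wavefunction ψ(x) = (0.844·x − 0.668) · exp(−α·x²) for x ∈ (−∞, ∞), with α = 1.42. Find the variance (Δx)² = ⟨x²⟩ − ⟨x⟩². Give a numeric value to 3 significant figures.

0.133

Compute ⟨x⟩ and ⟨x²⟩ separately, then (Δx)² = ⟨x²⟩ − ⟨x⟩².
Expand each integrand as polynomial × e^(−2αx²) and use ∫x^(2j)·e^(−2αx²) dx = (2j−1)!!/(4α)^j · √(π/(2α)), odd powers → 0; here √(π/(2α)) = 1.0518.
Normalization: ∫|ψ|² dx = 0.60122.
⟨x⟩ = -0.34728 and ⟨x²⟩ = 0.25331.
(Δx)² = 0.25331 − (-0.34728)² = 0.13270.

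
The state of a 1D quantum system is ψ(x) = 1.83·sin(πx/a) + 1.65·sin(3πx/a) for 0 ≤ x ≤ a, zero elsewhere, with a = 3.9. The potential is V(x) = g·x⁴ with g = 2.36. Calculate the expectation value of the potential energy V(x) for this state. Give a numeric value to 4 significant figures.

114.0

⟨V⟩ = ∫ V(x)·|ψ|² dx / ∫|ψ|² dx.
On 0 ≤ x ≤ a (j ≠ l): ∫sin²(jπx/a) dx = a/2, ∫sin(jπx/a)·sin(lπx/a) dx = 0; diagonal moments ∫x·sin²(jπx/a) dx = a²/4, ∫x²·sin²(jπx/a) dx = a³·(1/6 − 1/(4j²π²)); cross terms ∫x·sin(jπx/a)·sin(lπx/a) dx = 0 for j + l even and −4jla²/(π²(j² − l²)²) for j + l odd, ∫x²·sin(jπx/a)·sin(lπx/a) dx = (−1)^(j+l)·4jla³/(π²(j² − l²)²); higher powers the same way via product-to-sum and parts.
State is unnormalized: ∫|ψ|² dx = 11.839, and ∫ψ*·V(x)·ψ dx = 1350.1, so ⟨V⟩ = 1350.1 / 11.839.
⟨V⟩ = 114.04.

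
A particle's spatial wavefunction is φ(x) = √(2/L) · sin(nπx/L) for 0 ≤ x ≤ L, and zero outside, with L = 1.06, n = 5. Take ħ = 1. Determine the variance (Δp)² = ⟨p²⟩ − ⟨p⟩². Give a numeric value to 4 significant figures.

Compute ⟨p⟩ and ⟨p²⟩ separately; (Δp)² = ⟨p²⟩ − ⟨p⟩².
d/dx sin(nπx/L) = (nπ/L)·cos(nπx/L) and d²/dx² sin(nπx/L) = −(nπ/L)²·sin(nπx/L); on 0 ≤ x ≤ L, ∫sin²(nπx/L) dx = L/2 and ∫sin(nπx/L)·cos(nπx/L) dx = 0.
⟨p⟩ = 0.0000 and ⟨p²⟩ = 219.60.
(Δp)² = 219.60 − (0.0000)² = 219.60.

219.6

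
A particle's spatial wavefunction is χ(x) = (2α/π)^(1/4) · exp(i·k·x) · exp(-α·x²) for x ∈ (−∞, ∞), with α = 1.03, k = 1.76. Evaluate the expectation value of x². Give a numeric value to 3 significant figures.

0.243

⟨x²⟩ = ∫ x²·|χ|² dx (integrals over the domain).
Gaussian moments: ∫x^(2j)·e^(−2αx²) dx = (2j−1)!!/(4α)^j · √(π/(2α)), odd powers integrate to 0; here √(π/(2α)) = 1.2349.
⟨x²⟩ = 0.24272.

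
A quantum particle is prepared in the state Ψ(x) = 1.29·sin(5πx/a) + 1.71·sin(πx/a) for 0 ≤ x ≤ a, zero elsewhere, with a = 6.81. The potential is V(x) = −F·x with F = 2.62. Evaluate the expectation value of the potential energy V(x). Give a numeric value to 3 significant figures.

⟨V⟩ = ∫ V(x)·|Ψ|² dx / ∫|Ψ|² dx.
On 0 ≤ x ≤ a (j ≠ l): ∫sin²(jπx/a) dx = a/2, ∫sin(jπx/a)·sin(lπx/a) dx = 0; diagonal moments ∫x·sin²(jπx/a) dx = a²/4, ∫x²·sin²(jπx/a) dx = a³·(1/6 − 1/(4j²π²)); cross terms ∫x·sin(jπx/a)·sin(lπx/a) dx = 0 for j + l even and −4jla²/(π²(j² − l²)²) for j + l odd, ∫x²·sin(jπx/a)·sin(lπx/a) dx = (−1)^(j+l)·4jla³/(π²(j² − l²)²); higher powers the same way via product-to-sum and parts.
State is unnormalized: ∫|Ψ|² dx = 15.623, and ∫Ψ*·V(x)·Ψ dx = -139.37, so ⟨V⟩ = -139.37 / 15.623.
⟨V⟩ = -8.9211.

-8.92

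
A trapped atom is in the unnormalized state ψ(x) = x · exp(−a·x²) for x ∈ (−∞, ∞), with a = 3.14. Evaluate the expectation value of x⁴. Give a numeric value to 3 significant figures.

0.0951

⟨x⁴⟩ = ∫ x⁴·|ψ|² dx / ∫|ψ|² dx (integrals over the domain).
Expand each integrand as polynomial × e^(−2ax²) and use ∫x^(2j)·e^(−2ax²) dx = (2j−1)!!/(4a)^j · √(π/(2a)), odd powers → 0; here √(π/(2a)) = 0.70729.
State is unnormalized: ∫|ψ|² dx = 0.056313, and ∫ψ*·x⁴·ψ dx = 0.0053545, so ⟨x⁴⟩ = 0.0053545 / 0.056313.
⟨x⁴⟩ = 0.095085.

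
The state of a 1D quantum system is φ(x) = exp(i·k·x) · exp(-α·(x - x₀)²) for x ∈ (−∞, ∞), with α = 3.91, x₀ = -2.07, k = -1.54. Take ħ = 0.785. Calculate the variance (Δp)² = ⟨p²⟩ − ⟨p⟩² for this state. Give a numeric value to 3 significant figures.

2.41

Compute ⟨p⟩ and ⟨p²⟩ separately; (Δp)² = ⟨p²⟩ − ⟨p⟩².
Gaussian moments (u = x − x₀): ∫u^(2j)·e^(−2αu²) du = (2j−1)!!/(4α)^j · √(π/(2α)), odd powers integrate to 0; here √(π/(2α)) = 0.63383. Derivatives: φ′ = (ik − 2αu)·φ, φ″ = ((ik − 2αu)² − 2α)·φ; the odd-in-u pieces drop out.
Normalization: ∫|φ|² dx = 0.63383.
⟨p⟩ = -1.2089 and ⟨p²⟩ = 3.8709.
(Δp)² = 3.8709 − (-1.2089)² = 2.4094.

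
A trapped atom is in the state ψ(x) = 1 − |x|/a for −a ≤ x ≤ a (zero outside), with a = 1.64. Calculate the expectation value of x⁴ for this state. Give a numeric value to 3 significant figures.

⟨x⁴⟩ = ∫ x⁴·|ψ|² dx / ∫|ψ|² dx (integrals over the domain).
ψ is even, so ∫ over [−a, a] = 2∫₀ᵃ with ψ = 1 − x/a there: ∫₀ᵃ (1 − x/a)² dx = a/3, ∫₀ᵃ x²(1 − x/a)² dx = a³/30, ∫₀ᵃ x⁴(1 − x/a)² dx = a⁵/105.
State is unnormalized: ∫|ψ|² dx = 1.0933, and ∫ψ*·x⁴·ψ dx = 0.22597, so ⟨x⁴⟩ = 0.22597 / 1.0933.
⟨x⁴⟩ = 0.20668.

0.207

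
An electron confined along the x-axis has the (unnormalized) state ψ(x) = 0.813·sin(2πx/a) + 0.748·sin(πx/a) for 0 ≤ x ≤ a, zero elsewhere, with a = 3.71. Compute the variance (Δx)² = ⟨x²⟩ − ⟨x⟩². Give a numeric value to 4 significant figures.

0.2894

Compute ⟨x⟩ and ⟨x²⟩ separately, then (Δx)² = ⟨x²⟩ − ⟨x⟩².
On 0 ≤ x ≤ a (j ≠ l): ∫sin²(jπx/a) dx = a/2, ∫sin(jπx/a)·sin(lπx/a) dx = 0; diagonal moments ∫x·sin²(jπx/a) dx = a²/4, ∫x²·sin²(jπx/a) dx = a³·(1/6 − 1/(4j²π²)); cross terms ∫x·sin(jπx/a)·sin(lπx/a) dx = 0 for j + l even and −4jla²/(π²(j² − l²)²) for j + l odd, ∫x²·sin(jπx/a)·sin(lπx/a) dx = (−1)^(j+l)·4jla³/(π²(j² − l²)²); higher powers the same way via product-to-sum and parts.
Normalization: ∫|ψ|² dx = 2.2640.
⟨x⟩ = 1.1890 and ⟨x²⟩ = 1.7033.
(Δx)² = 1.7033 − (1.1890)² = 0.28944.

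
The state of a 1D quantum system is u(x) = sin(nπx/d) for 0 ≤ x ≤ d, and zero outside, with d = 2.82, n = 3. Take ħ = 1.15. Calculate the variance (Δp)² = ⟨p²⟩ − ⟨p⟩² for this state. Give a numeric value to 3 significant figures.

Compute ⟨p⟩ and ⟨p²⟩ separately; (Δp)² = ⟨p²⟩ − ⟨p⟩².
d/dx sin(nπx/d) = (nπ/d)·cos(nπx/d) and d²/dx² sin(nπx/d) = −(nπ/d)²·sin(nπx/d); on 0 ≤ x ≤ d, ∫sin²(nπx/d) dx = d/2 and ∫sin(nπx/d)·cos(nπx/d) dx = 0.
Normalization: ∫|u|² dx = 1.4100.
⟨p⟩ = 0.0000 and ⟨p²⟩ = 14.772.
(Δp)² = 14.772 − (0.0000)² = 14.772.

14.8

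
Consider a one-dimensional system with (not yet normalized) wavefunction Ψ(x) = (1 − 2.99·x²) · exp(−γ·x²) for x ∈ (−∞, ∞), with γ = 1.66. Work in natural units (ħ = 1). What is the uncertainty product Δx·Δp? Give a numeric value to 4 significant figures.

1.490

Δx = √(⟨x²⟩−⟨x⟩²), Δp = √(⟨p²⟩−⟨p⟩²).
Expand each integrand as polynomial × e^(−2γx²) and use ∫x^(2j)·e^(−2γx²) dx = (2j−1)!!/(4γ)^j · √(π/(2γ)), odd powers → 0; here √(π/(2γ)) = 0.97276. Differentiate with the product rule, d/dx e^(−γx²) = −2γx·e^(−γx²).
Normalization: ∫|Ψ|² dx = 0.68843.
⟨x⟩ = 0.0000, ⟨x²⟩ = 0.28510 ⇒ Δx = 0.53395.
⟨p⟩ = 0.0000, ⟨p²⟩ = 7.7874 ⇒ Δp = 2.7906.
Δx·Δp = 1.4900.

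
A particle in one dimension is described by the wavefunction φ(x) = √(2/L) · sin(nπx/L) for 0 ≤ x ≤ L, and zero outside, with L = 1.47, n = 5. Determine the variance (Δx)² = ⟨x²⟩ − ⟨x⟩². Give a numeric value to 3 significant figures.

Compute ⟨x⟩ and ⟨x²⟩ separately, then (Δx)² = ⟨x²⟩ − ⟨x⟩².
With sin²θ = (1 − cos2θ)/2 on 0 ≤ x ≤ L: ∫sin²(nπx/L) dx = L/2, ∫x·sin²(nπx/L) dx = L²/4, ∫x²·sin²(nπx/L) dx = L³·(1/6 − 1/(4n²π²)); higher powers xᵏ the same way, integrating xᵏ·cos(2nπx/L) by parts.
⟨x⟩ = 0.73500 and ⟨x²⟩ = 0.71592.
(Δx)² = 0.71592 − (0.73500)² = 0.17570.

0.176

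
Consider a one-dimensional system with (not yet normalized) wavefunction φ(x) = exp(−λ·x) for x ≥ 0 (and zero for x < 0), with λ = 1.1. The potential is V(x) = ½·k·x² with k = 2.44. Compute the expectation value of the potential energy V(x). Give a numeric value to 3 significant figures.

0.504

⟨V⟩ = ∫ V(x)·|φ|² dx / ∫|φ|² dx.
Every integrand reduces to terms xʲ·e^(−2λx) on [0, ∞); use ∫₀^∞ xʲ·e^(−2λx) dx = j!/(2λ)^(j+1).
State is unnormalized: ∫|φ|² dx = 0.45455, and ∫φ*·V(x)·φ dx = 0.22915, so ⟨V⟩ = 0.22915 / 0.45455.
⟨V⟩ = 0.50413.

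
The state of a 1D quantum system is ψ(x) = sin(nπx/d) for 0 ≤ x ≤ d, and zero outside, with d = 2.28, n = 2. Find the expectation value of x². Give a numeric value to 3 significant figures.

1.67

⟨x²⟩ = ∫ x²·|ψ|² dx / ∫|ψ|² dx (integrals over the domain).
With sin²θ = (1 − cos2θ)/2 on 0 ≤ x ≤ d: ∫sin²(nπx/d) dx = d/2, ∫x·sin²(nπx/d) dx = d²/4, ∫x²·sin²(nπx/d) dx = d³·(1/6 − 1/(4n²π²)); higher powers xᵏ the same way, integrating xᵏ·cos(2nπx/d) by parts.
State is unnormalized: ∫|ψ|² dx = 1.1400, and ∫ψ*·x²·ψ dx = 1.9003, so ⟨x²⟩ = 1.9003 / 1.1400.
⟨x²⟩ = 1.6670.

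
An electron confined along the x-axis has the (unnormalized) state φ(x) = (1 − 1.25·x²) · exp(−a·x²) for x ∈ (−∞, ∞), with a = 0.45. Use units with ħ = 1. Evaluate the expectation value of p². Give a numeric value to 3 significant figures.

p² φ = −ħ² d²φ/dx²; ⟨p²⟩ = −ħ² ∫ φ*·φ'' dx / ∫|φ|² dx.
Expand each integrand as polynomial × e^(−2ax²) and use ∫x^(2j)·e^(−2ax²) dx = (2j−1)!!/(4a)^j · √(π/(2a)), odd powers → 0; here √(π/(2a)) = 1.8683. Differentiate with the product rule, d/dx e^(−ax²) = −2ax·e^(−ax²).
State is unnormalized: ∫|φ|² dx = 1.9765, and ∫φ*·(−ħ² φ'') dx = 4.8466, so ⟨p²⟩ = 4.8466 / 1.9765.
⟨p²⟩ = 2.4522.

2.45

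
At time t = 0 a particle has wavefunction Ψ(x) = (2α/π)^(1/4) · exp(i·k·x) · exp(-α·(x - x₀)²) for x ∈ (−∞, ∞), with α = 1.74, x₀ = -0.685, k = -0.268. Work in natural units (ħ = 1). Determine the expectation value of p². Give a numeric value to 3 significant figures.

p² Ψ = −ħ² d²Ψ/dx²; ⟨p²⟩ = −ħ² ∫ Ψ*·Ψ'' dx.
Gaussian moments (u = x − x₀): ∫u^(2j)·e^(−2αu²) du = (2j−1)!!/(4α)^j · √(π/(2α)), odd powers integrate to 0; here √(π/(2α)) = 0.95013. Derivatives: Ψ′ = (ik − 2αu)·Ψ, Ψ″ = ((ik − 2αu)² − 2α)·Ψ; the odd-in-u pieces drop out.
⟨p²⟩ = 1.8118.

1.81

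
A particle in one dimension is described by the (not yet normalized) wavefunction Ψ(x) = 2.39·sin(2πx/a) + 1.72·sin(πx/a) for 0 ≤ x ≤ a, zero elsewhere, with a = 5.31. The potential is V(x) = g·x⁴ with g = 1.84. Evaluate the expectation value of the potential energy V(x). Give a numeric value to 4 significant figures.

64.03

⟨V⟩ = ∫ V(x)·|Ψ|² dx / ∫|Ψ|² dx.
On 0 ≤ x ≤ a (j ≠ l): ∫sin²(jπx/a) dx = a/2, ∫sin(jπx/a)·sin(lπx/a) dx = 0; diagonal moments ∫x·sin²(jπx/a) dx = a²/4, ∫x²·sin²(jπx/a) dx = a³·(1/6 − 1/(4j²π²)); cross terms ∫x·sin(jπx/a)·sin(lπx/a) dx = 0 for j + l even and −4jla²/(π²(j² − l²)²) for j + l odd, ∫x²·sin(jπx/a)·sin(lπx/a) dx = (−1)^(j+l)·4jla³/(π²(j² − l²)²); higher powers the same way via product-to-sum and parts.
State is unnormalized: ∫|Ψ|² dx = 23.020, and ∫Ψ*·V(x)·Ψ dx = 1474.0, so ⟨V⟩ = 1474.0 / 23.020.
⟨V⟩ = 64.030.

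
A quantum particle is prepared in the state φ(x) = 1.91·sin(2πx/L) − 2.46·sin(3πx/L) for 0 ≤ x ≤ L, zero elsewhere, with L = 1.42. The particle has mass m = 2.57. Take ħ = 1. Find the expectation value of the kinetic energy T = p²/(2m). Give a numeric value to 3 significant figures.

T = −(ħ²/2m) d²/dx², so ⟨T⟩ = −(ħ²/2m) ∫ φ*·φ'' dx / ∫|φ|² dx; with m = 2.57.
d²/dx² sin(jπx/L) = −(jπ/L)²·sin(jπx/L); on 0 ≤ x ≤ L, ∫sin²(jπx/L) dx = L/2 and ∫sin(jπx/L)·sin(lπx/L) dx = 0 for j ≠ l, so only diagonal terms survive in ∫|φ|² and ∫φ·φ″; ∫φ·φ′ dx = [φ²/2] between the walls = 0.
State is unnormalized: ∫|φ|² dx = 6.8868, and ∫φ*·(−ħ²/2m · φ'') dx = 46.690, so ⟨T⟩ = 46.690 / 6.8868.
⟨T⟩ = 6.7797.

6.78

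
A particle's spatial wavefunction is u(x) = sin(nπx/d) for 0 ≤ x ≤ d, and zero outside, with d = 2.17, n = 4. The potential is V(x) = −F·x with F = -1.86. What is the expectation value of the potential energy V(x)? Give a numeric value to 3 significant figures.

⟨V⟩ = ∫ V(x)·|u|² dx / ∫|u|² dx.
With sin²θ = (1 − cos2θ)/2 on 0 ≤ x ≤ d: ∫sin²(nπx/d) dx = d/2, ∫x·sin²(nπx/d) dx = d²/4, ∫x²·sin²(nπx/d) dx = d³·(1/6 − 1/(4n²π²)); higher powers xᵏ the same way, integrating xᵏ·cos(2nπx/d) by parts.
State is unnormalized: ∫|u|² dx = 1.0850, and ∫u*·V(x)·u dx = 2.1896, so ⟨V⟩ = 2.1896 / 1.0850.
⟨V⟩ = 2.0181.

2.02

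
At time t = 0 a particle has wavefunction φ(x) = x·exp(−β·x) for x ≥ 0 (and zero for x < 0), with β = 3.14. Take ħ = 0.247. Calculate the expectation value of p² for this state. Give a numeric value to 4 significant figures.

0.6015

p² φ = −ħ² d²φ/dx²; ⟨p²⟩ = −ħ² ∫ φ*·φ'' dx / ∫|φ|² dx.
Differentiate x·exp(−β·x) with the product rule; every integrand then reduces to terms xʲ·e^(−2βx) on [0, ∞), with ∫₀^∞ xʲ·e^(−2βx) dx = j!/(2β)^(j+1).
State is unnormalized: ∫|φ|² dx = 0.0080752, and ∫φ*·(−ħ² φ'') dx = 0.0048574, so ⟨p²⟩ = 0.0048574 / 0.0080752.
⟨p²⟩ = 0.60152.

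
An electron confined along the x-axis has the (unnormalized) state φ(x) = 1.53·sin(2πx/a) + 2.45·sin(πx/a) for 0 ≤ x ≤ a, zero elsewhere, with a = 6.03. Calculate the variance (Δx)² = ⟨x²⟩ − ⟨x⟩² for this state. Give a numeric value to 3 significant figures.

0.623

Compute ⟨x⟩ and ⟨x²⟩ separately, then (Δx)² = ⟨x²⟩ − ⟨x⟩².
On 0 ≤ x ≤ a (j ≠ l): ∫sin²(jπx/a) dx = a/2, ∫sin(jπx/a)·sin(lπx/a) dx = 0; diagonal moments ∫x·sin²(jπx/a) dx = a²/4, ∫x²·sin²(jπx/a) dx = a³·(1/6 − 1/(4j²π²)); cross terms ∫x·sin(jπx/a)·sin(lπx/a) dx = 0 for j + l even and −4jla²/(π²(j² − l²)²) for j + l odd, ∫x²·sin(jπx/a)·sin(lπx/a) dx = (−1)^(j+l)·4jla³/(π²(j² − l²)²); higher powers the same way via product-to-sum and parts.
Normalization: ∫|φ|² dx = 25.155.
⟨x⟩ = 2.0390 and ⟨x²⟩ = 4.7807.
(Δx)² = 4.7807 − (2.0390)² = 0.62310.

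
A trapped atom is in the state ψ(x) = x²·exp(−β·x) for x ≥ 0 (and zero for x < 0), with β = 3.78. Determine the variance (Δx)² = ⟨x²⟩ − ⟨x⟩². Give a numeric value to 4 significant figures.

0.08748

Compute ⟨x⟩ and ⟨x²⟩ separately, then (Δx)² = ⟨x²⟩ − ⟨x⟩².
Every integrand reduces to terms xʲ·e^(−2βx) on [0, ∞); use ∫₀^∞ xʲ·e^(−2βx) dx = j!/(2β)^(j+1).
Normalization: ∫|ψ|² dx = 0.00097186.
⟨x⟩ = 0.66138 and ⟨x²⟩ = 0.52490.
(Δx)² = 0.52490 − (0.66138)² = 0.087484.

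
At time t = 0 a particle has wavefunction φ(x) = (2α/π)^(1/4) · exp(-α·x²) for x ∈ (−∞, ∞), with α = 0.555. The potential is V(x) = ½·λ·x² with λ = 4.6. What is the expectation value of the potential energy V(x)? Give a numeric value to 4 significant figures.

1.036

⟨V⟩ = ∫ V(x)·|φ|² dx.
Gaussian moments: ∫x^(2j)·e^(−2αx²) dx = (2j−1)!!/(4α)^j · √(π/(2α)), odd powers integrate to 0; here √(π/(2α)) = 1.6823.
⟨V⟩ = 1.0360.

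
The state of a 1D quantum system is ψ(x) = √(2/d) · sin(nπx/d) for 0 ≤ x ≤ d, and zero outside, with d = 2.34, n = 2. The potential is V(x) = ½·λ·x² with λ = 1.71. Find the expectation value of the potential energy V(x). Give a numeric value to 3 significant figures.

⟨V⟩ = ∫ V(x)·|ψ|² dx.
With sin²θ = (1 − cos2θ)/2 on 0 ≤ x ≤ d: ∫sin²(nπx/d) dx = d/2, ∫x·sin²(nπx/d) dx = d²/4, ∫x²·sin²(nπx/d) dx = d³·(1/6 − 1/(4n²π²)); higher powers xᵏ the same way, integrating xᵏ·cos(2nπx/d) by parts.
⟨V⟩ = 1.5013.

1.50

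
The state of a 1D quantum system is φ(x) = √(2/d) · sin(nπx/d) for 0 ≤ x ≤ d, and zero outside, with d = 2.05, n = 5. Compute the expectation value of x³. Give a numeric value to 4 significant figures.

⟨x³⟩ = ∫ x³·|φ|² dx (integrals over the domain).
With sin²θ = (1 − cos2θ)/2 on 0 ≤ x ≤ d: ∫sin²(nπx/d) dx = d/2, ∫x·sin²(nπx/d) dx = d²/4, ∫x²·sin²(nπx/d) dx = d³·(1/6 − 1/(4n²π²)); higher powers xᵏ the same way, integrating xᵏ·cos(2nπx/d) by parts.
⟨x³⟩ = 2.1276.

2.128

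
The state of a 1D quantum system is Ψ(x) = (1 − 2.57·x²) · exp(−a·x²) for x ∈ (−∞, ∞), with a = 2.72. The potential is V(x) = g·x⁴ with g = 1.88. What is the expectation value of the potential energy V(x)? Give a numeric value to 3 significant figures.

0.0405

⟨V⟩ = ∫ V(x)·|Ψ|² dx / ∫|Ψ|² dx.
Expand each integrand as polynomial × e^(−2ax²) and use ∫x^(2j)·e^(−2ax²) dx = (2j−1)!!/(4a)^j · √(π/(2a)), odd powers → 0; here √(π/(2a)) = 0.75993.
State is unnormalized: ∫|Ψ|² dx = 0.52813, and ∫Ψ*·V(x)·Ψ dx = 0.021390, so ⟨V⟩ = 0.021390 / 0.52813.
⟨V⟩ = 0.040501.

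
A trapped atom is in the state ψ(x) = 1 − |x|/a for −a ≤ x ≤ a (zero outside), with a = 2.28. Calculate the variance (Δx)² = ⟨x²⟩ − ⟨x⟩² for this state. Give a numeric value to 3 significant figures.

Compute ⟨x⟩ and ⟨x²⟩ separately, then (Δx)² = ⟨x²⟩ − ⟨x⟩².
ψ is even, so ∫ over [−a, a] = 2∫₀ᵃ with ψ = 1 − x/a there: ∫₀ᵃ (1 − x/a)² dx = a/3, ∫₀ᵃ x²(1 − x/a)² dx = a³/30, ∫₀ᵃ x⁴(1 − x/a)² dx = a⁵/105.
Normalization: ∫|ψ|² dx = 1.5200.
⟨x⟩ = 0.0000 and ⟨x²⟩ = 0.51984.
(Δx)² = 0.51984 − (0.0000)² = 0.51984.

0.520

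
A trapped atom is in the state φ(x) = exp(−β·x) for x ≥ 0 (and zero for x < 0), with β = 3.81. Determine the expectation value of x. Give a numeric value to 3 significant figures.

0.131

⟨x⟩ = ∫ x·|φ|² dx / ∫|φ|² dx (integrals over the domain).
Every integrand reduces to terms xʲ·e^(−2βx) on [0, ∞); use ∫₀^∞ xʲ·e^(−2βx) dx = j!/(2β)^(j+1).
State is unnormalized: ∫|φ|² dx = 0.13123, and ∫φ*·x·φ dx = 0.017222, so ⟨x⟩ = 0.017222 / 0.13123.
⟨x⟩ = 0.13123.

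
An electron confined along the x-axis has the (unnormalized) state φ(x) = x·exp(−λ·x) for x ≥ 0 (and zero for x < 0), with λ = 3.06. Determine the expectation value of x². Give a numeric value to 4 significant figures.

0.3204

⟨x²⟩ = ∫ x²·|φ|² dx / ∫|φ|² dx (integrals over the domain).
Every integrand reduces to terms xʲ·e^(−2λx) on [0, ∞); use ∫₀^∞ xʲ·e^(−2λx) dx = j!/(2λ)^(j+1).
State is unnormalized: ∫|φ|² dx = 0.0087252, and ∫φ*·x²·φ dx = 0.0027955, so ⟨x²⟩ = 0.0027955 / 0.0087252.
⟨x²⟩ = 0.32039.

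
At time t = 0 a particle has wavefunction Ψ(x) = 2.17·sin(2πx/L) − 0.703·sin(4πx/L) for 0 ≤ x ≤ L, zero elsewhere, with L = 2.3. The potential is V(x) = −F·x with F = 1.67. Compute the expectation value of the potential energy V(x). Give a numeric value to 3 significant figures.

⟨V⟩ = ∫ V(x)·|Ψ|² dx / ∫|Ψ|² dx.
On 0 ≤ x ≤ L (j ≠ l): ∫sin²(jπx/L) dx = L/2, ∫sin(jπx/L)·sin(lπx/L) dx = 0; diagonal moments ∫x·sin²(jπx/L) dx = L²/4, ∫x²·sin²(jπx/L) dx = L³·(1/6 − 1/(4j²π²)); cross terms ∫x·sin(jπx/L)·sin(lπx/L) dx = 0 for j + l even and −4jlL²/(π²(j² − l²)²) for j + l odd, ∫x²·sin(jπx/L)·sin(lπx/L) dx = (−1)^(j+l)·4jlL³/(π²(j² − l²)²); higher powers the same way via product-to-sum and parts.
State is unnormalized: ∫|Ψ|² dx = 5.9836, and ∫Ψ*·V(x)·Ψ dx = -11.491, so ⟨V⟩ = -11.491 / 5.9836.
⟨V⟩ = -1.9205.

-1.92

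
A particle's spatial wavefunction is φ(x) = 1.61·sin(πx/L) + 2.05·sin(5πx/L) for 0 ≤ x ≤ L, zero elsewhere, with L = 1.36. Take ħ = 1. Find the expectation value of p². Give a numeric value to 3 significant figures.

84.5

p² φ = −ħ² d²φ/dx²; ⟨p²⟩ = −ħ² ∫ φ*·φ'' dx / ∫|φ|² dx.
d²/dx² sin(jπx/L) = −(jπ/L)²·sin(jπx/L); on 0 ≤ x ≤ L, ∫sin²(jπx/L) dx = L/2 and ∫sin(jπx/L)·sin(lπx/L) dx = 0 for j ≠ l, so only diagonal terms survive in ∫|φ|² and ∫φ·φ″; ∫φ·φ′ dx = [φ²/2] between the walls = 0.
State is unnormalized: ∫|φ|² dx = 4.6203, and ∫φ*·(−ħ² φ'') dx = 390.63, so ⟨p²⟩ = 390.63 / 4.6203.
⟨p²⟩ = 84.546.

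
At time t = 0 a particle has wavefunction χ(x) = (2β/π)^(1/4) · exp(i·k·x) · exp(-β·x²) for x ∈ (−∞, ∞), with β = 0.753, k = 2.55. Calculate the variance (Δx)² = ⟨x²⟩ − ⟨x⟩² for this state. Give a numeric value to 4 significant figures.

0.3320

Compute ⟨x⟩ and ⟨x²⟩ separately, then (Δx)² = ⟨x²⟩ − ⟨x⟩².
Gaussian moments: ∫x^(2j)·e^(−2βx²) dx = (2j−1)!!/(4β)^j · √(π/(2β)), odd powers integrate to 0; here √(π/(2β)) = 1.4443.
⟨x⟩ = 0.0000 and ⟨x²⟩ = 0.33201.
(Δx)² = 0.33201 − (0.0000)² = 0.33201.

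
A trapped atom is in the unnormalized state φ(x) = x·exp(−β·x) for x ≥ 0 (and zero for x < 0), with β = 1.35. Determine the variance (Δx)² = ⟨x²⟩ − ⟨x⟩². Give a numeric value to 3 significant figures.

Compute ⟨x⟩ and ⟨x²⟩ separately, then (Δx)² = ⟨x²⟩ − ⟨x⟩².
Every integrand reduces to terms xʲ·e^(−2βx) on [0, ∞); use ∫₀^∞ xʲ·e^(−2βx) dx = j!/(2β)^(j+1).
Normalization: ∫|φ|² dx = 0.10161.
⟨x⟩ = 1.1111 and ⟨x²⟩ = 1.6461.
(Δx)² = 1.6461 − (1.1111)² = 0.41152.

0.412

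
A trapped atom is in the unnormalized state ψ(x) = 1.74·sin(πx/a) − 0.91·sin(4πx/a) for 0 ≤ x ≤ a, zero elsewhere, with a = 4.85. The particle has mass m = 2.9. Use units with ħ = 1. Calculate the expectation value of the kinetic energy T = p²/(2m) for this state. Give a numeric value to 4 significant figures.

T = −(ħ²/2m) d²/dx², so ⟨T⟩ = −(ħ²/2m) ∫ ψ*·ψ'' dx / ∫|ψ|² dx; with m = 2.9.
d²/dx² sin(jπx/a) = −(jπ/a)²·sin(jπx/a); on 0 ≤ x ≤ a, ∫sin²(jπx/a) dx = a/2 and ∫sin(jπx/a)·sin(lπx/a) dx = 0 for j ≠ l, so only diagonal terms survive in ∫|ψ|² and ∫ψ·ψ″; ∫ψ·ψ′ dx = [ψ²/2] between the walls = 0.
State is unnormalized: ∫|ψ|² dx = 9.3501, and ∫ψ*·(−ħ²/2m · ψ'') dx = 2.8555, so ⟨T⟩ = 2.8555 / 9.3501.
⟨T⟩ = 0.30540.

0.3054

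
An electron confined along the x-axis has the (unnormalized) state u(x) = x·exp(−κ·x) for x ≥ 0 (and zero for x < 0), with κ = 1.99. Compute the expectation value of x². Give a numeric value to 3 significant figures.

0.758

⟨x²⟩ = ∫ x²·|u|² dx / ∫|u|² dx (integrals over the domain).
Every integrand reduces to terms xʲ·e^(−2κx) on [0, ∞); use ∫₀^∞ xʲ·e^(−2κx) dx = j!/(2κ)^(j+1).
State is unnormalized: ∫|u|² dx = 0.031723, and ∫u*·x²·u dx = 0.024032, so ⟨x²⟩ = 0.024032 / 0.031723.
⟨x²⟩ = 0.75756.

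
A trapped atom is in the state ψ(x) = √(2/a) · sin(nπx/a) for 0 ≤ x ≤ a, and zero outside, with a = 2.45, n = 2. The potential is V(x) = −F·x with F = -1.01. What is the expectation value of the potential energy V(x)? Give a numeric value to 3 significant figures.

⟨V⟩ = ∫ V(x)·|ψ|² dx.
With sin²θ = (1 − cos2θ)/2 on 0 ≤ x ≤ a: ∫sin²(nπx/a) dx = a/2, ∫x·sin²(nπx/a) dx = a²/4, ∫x²·sin²(nπx/a) dx = a³·(1/6 − 1/(4n²π²)); higher powers xᵏ the same way, integrating xᵏ·cos(2nπx/a) by parts.
⟨V⟩ = 1.2373.

1.24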